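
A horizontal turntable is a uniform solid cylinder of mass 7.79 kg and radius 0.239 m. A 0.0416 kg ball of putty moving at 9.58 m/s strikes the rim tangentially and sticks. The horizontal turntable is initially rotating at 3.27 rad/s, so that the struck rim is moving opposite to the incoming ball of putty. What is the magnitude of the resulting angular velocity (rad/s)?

About the axle the impulsive forces during the collision are internal, so angular momentum about that axis is conserved.
I_p = ½(7.79)(0.239)² = 0.2225 kg·m². Taking the sense of the ball of putty's angular momentum as positive, L_{ball} = m v R = (0.0416)(9.58)(0.239) = 0.09525 kg·m²/s.
L_i = −I_p ω_p + m v R = −(0.2225)(3.27) + 0.09525 = -0.6323 kg·m²/s.
After sticking, I_f = I_p + m R² = 0.2225 + (0.0416)(0.239)² = 0.2249 kg·m².
ω_f = L_i / I_f = -0.6323 / 0.2249 = -2.812 rad/s.

|ω_f| ≈ 2.81 rad/s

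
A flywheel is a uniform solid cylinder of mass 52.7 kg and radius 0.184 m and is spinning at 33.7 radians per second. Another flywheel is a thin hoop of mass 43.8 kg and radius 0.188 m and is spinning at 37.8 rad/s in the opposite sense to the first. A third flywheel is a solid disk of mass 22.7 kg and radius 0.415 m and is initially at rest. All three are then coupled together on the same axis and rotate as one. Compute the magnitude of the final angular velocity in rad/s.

No external torque acts about the common axis, so total angular momentum is conserved.
Moments of inertia: I_A = ½(52.7)(0.184)² = 0.8921 kg·m²; I_B = (43.8)(0.188)² = 1.548 kg·m²; I_C = ½(22.7)(0.415)² = 1.955 kg·m².
Taking A's sense as positive: L = (0.8921)(33.7) − (1.548)(37.8) = -28.45 kg·m²·rad/s.
Combined I = 0.8921 + 1.548 + 1.955 = 4.395 kg·m².
ω_f = L / I = -28.45 / 4.395 = -6.474 rad/s.

|ω_f| ≈ 6.47 rad/s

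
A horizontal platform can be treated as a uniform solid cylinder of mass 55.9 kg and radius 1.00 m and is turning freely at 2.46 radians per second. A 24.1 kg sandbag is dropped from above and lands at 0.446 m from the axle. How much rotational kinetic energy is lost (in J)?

No external torque acts about the axle; L_before = L_after.
I_p = ½(55.9)(1.00)² = 27.95 kg·m².
Added inertia Σmr² = (24.1)(0.446)² = 4.794 kg·m²; I_f = 27.95 + 4.794 = 32.74 kg·m².
ω_f = I_p ω_i / I_f = (27.95)(2.46) / 32.74 = 2.100 rad/s.
KE_i = ½(27.95)(2.460 rad/s)² = 84.57 J; KE_f = ½(32.74)(2.100)² = 72.19 J.

energy lost ≈ 12.4 J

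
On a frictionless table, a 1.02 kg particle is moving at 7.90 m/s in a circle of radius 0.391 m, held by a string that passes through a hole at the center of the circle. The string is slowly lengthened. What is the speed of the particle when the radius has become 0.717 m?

The only horizontal force on the mass is along the cord (radial), so it exerts no torque about the hole and angular momentum m v r is conserved.
v₂ = v₁ r₁ / r₂ = (7.90)(0.391) / (0.717) = 4.308 m/s.

v₂ ≈ 4.31 m/s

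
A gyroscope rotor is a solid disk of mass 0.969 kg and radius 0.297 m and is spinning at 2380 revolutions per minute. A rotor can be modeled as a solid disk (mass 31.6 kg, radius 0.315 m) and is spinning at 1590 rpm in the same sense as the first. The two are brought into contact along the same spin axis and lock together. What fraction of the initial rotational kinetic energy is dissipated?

fraction ≈ 0.00617

No external torque acts about the common axis, so total angular momentum is conserved.
Moments of inertia: I_A = ½(0.969)(0.297)² = 0.04274 kg·m²; I_B = ½(31.6)(0.315)² = 1.568 kg·m².
Taking A's sense as positive: L = (0.04274)(2380) + (1.568)(1590) = 2594 kg·m²·rpm.
Combined I = 0.04274 + 1.568 = 1.610 kg·m².
ω_f = L / I = 2594 / 1.610 = 1611 rpm.
KE_i = ½ΣIω² = 23060 J; KE_f = ½(1.610)(168.7)² = 22920 J.
Fraction dissipated = (KE_i − KE_f)/KE_i = 0.006174.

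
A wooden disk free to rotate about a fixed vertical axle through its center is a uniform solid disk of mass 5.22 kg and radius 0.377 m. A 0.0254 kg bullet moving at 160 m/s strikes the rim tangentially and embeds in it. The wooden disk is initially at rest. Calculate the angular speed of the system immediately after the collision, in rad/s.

|ω_f| ≈ 4.09 rad/s

About the axle the impulsive forces during the collision are internal, so angular momentum about that axis is conserved.
I_p = ½(5.22)(0.377)² = 0.3710 kg·m². Taking the sense of the bullet's angular momentum as positive, L_{bullet} = m v R = (0.0254)(160)(0.377) = 1.532 kg·m²/s.
L_i = 0 + 1.532 = 1.532 kg·m²/s.
After sticking, I_f = I_p + m R² = 0.3710 + (0.0254)(0.377)² = 0.3746 kg·m².
ω_f = L_i / I_f = 1.532 / 0.3746 = 4.090 rad/s.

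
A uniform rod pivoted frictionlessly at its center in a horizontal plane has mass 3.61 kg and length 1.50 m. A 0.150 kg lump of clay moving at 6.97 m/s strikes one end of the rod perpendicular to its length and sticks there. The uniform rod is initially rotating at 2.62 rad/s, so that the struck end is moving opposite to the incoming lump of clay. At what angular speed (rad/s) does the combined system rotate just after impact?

|ω_f| ≈ 1.30 rad/s

About the pivot the impulsive forces during the collision are internal, so angular momentum about that axis is conserved.
I_p = (1/12)(3.61)(1.50)² = 0.6769 kg·m². Taking the sense of the lump of clay's angular momentum as positive, L_{lump} = m v R = (0.150)(6.97)(1.50/2) = 0.7841 kg·m²/s.
L_i = −I_p ω_p + m v R = −(0.6769)(2.62) + 0.7841 = -0.9893 kg·m²/s.
After sticking, I_f = I_p + m R² = 0.6769 + (0.150)(1.50/2)² = 0.7612 kg·m².
ω_f = L_i / I_f = -0.9893 / 0.7612 = -1.300 rad/s.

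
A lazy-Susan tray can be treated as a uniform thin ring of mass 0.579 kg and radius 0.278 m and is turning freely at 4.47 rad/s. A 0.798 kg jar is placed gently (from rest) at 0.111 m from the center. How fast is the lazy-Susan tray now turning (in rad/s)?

No external torque acts about the center; L_before = L_after.
I_p = (0.579)(0.278)² = 0.04475 kg·m².
Added inertia Σmr² = (0.798)(0.111)² = 0.009832 kg·m²; I_f = 0.04475 + 0.009832 = 0.05458 kg·m².
ω_f = I_p ω_i / I_f = (0.04475)(4.47) / 0.05458 = 3.665 rad/s.

ω_f ≈ 3.66 rad/s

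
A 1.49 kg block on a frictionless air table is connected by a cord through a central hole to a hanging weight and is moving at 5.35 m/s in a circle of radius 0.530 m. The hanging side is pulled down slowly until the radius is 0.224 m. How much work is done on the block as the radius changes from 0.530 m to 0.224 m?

Central (radial) force ⇒ zero torque about the center ⇒ m v r is constant.
v₂ = v₁ r₁ / r₂ = (5.35)(0.530) / (0.224) = 12.66 m/s.
W = ΔKE = ½m(v₂² − v₁²) = 98.05 J.

W ≈ 98.1 J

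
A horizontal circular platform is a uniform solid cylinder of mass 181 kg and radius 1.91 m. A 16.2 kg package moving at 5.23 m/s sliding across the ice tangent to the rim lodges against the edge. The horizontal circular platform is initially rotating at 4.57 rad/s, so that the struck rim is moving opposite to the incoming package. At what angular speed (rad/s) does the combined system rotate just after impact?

|ω_f| ≈ 3.46 rad/s

The axle reaction passes through the central axle and exerts no torque about it; angular momentum about the central axle is conserved through the impact.
I_p = ½(181)(1.91)² = 330.2 kg·m². Taking the sense of the package's angular momentum as positive, L_{package} = m v R = (16.2)(5.23)(1.91) = 161.8 kg·m²/s.
L_i = −I_p ω_p + m v R = −(330.2)(4.57) + 161.8 = -1347 kg·m²/s.
After sticking, I_f = I_p + m R² = 330.2 + (16.2)(1.91)² = 389.3 kg·m².
ω_f = L_i / I_f = -1347 / 389.3 = -3.460 rad/s.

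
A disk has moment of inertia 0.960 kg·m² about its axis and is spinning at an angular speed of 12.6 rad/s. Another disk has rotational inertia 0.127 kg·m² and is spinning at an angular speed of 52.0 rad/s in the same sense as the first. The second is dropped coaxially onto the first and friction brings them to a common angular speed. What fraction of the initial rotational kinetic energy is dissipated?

fraction ≈ 0.351

The coupling torques are internal; angular momentum about the shared axis is conserved.
Taking A's sense as positive: L = (0.9600)(12.6) + (0.1270)(52.0) = 18.70 kg·m²·rad/s.
Combined I = 0.9600 + 0.1270 = 1.087 kg·m².
ω_f = L / I = 18.70 / 1.087 = 17.20 rad/s.
KE_i = ½ΣIω² = 247.9 J; KE_f = ½(1.087)(17.20)² = 160.9 J.
Fraction dissipated = (KE_i − KE_f)/KE_i = 0.3512.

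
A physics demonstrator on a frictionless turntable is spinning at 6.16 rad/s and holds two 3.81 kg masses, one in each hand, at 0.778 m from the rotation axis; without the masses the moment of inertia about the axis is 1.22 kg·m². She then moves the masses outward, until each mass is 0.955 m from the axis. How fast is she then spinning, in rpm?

Angular momentum about the spin axis is conserved since the torque about it is zero.
I₁ = 1.22 + 2(3.81)(0.778)² = 5.832 kg·m²; I₂ = 1.22 + 2(3.81)(0.955)² = 8.170 kg·m².
ω₂ = I₁ω₁ / I₂ = (5.832)(6.16 rad/s) / (8.170) = 4.398 rad/s = 41.99 rpm.

ω₂ ≈ 42.0 rpm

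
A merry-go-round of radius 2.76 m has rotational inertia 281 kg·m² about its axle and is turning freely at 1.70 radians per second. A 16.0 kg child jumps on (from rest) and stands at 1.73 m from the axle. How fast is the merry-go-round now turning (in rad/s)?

No external torque acts about the axle; L_before = L_after.
Added inertia Σmr² = (16.0)(1.73)² = 47.89 kg·m²; I_f = 281.0 + 47.89 = 328.9 kg·m².
ω_f = I_p ω_i / I_f = (281.0)(1.70) / 328.9 = 1.452 rad/s.

ω_f ≈ 1.45 rad/s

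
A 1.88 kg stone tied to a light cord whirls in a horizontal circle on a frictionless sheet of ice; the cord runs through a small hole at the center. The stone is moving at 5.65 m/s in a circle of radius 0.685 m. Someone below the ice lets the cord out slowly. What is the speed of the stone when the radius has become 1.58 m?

The only horizontal force on the mass is along the cord (radial), so it exerts no torque about the hole and angular momentum m v r is conserved.
v₂ = v₁ r₁ / r₂ = (5.65)(0.685) / (1.58) = 2.450 m/s.

v₂ ≈ 2.45 m/s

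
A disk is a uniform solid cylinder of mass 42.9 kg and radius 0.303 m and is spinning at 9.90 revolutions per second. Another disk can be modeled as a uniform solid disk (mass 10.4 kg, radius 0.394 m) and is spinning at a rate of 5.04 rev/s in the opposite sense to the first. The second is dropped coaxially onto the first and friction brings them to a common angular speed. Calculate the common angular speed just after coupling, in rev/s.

|ω_f| ≈ 5.56 rev/s

The coupling torques are internal; angular momentum about the shared axis is conserved.
Moments of inertia: I_A = ½(42.9)(0.303)² = 1.969 kg·m²; I_B = ½(10.4)(0.394)² = 0.8072 kg·m².
Taking A's sense as positive: L = (1.969)(9.90) − (0.8072)(5.04) = 15.43 kg·m²·rev/s.
Combined I = 1.969 + 0.8072 = 2.777 kg·m².
ω_f = L / I = 15.43 / 2.777 = 5.556 rev/s.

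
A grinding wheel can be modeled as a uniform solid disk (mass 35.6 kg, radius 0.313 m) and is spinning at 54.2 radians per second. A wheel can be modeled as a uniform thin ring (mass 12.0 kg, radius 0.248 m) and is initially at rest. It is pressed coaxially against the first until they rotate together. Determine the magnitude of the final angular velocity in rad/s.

|ω_f| ≈ 38.1 rad/s

No external torque acts about the common axis, so total angular momentum is conserved.
Moments of inertia: I_A = ½(35.6)(0.313)² = 1.744 kg·m²; I_B = (12.0)(0.248)² = 0.7380 kg·m².
Taking A's sense as positive: L = (1.744)(54.2) = 94.52 kg·m²·rad/s.
Combined I = 1.744 + 0.7380 = 2.482 kg·m².
ω_f = L / I = 94.52 / 2.482 = 38.08 rad/s.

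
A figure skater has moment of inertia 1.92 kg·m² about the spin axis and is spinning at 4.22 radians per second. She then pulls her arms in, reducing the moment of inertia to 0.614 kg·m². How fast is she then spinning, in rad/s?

With no external torque about the axis, L is conserved: I₁ω₁ = I₂ω₂.
ω₂ = I₁ω₁ / I₂ = (1.920)(4.22 rad/s) / (0.6140) = 13.20 rad/s.

ω₂ ≈ 13.2 rad/s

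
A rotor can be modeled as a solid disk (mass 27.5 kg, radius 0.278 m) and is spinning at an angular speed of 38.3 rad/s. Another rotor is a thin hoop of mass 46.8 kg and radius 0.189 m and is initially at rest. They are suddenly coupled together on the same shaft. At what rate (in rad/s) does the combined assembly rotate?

|ω_f| ≈ 14.9 rad/s

No external torque acts about the common axis, so total angular momentum is conserved.
Moments of inertia: I_A = ½(27.5)(0.278)² = 1.063 kg·m²; I_B = (46.8)(0.189)² = 1.672 kg·m².
Taking A's sense as positive: L = (1.063)(38.3) = 40.70 kg·m²·rad/s.
Combined I = 1.063 + 1.672 = 2.734 kg·m².
ω_f = L / I = 40.70 / 2.734 = 14.88 rad/s.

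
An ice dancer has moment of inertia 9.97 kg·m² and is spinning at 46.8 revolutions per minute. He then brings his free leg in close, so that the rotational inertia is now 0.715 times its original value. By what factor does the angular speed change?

ω₂/ω₁ ≈ 1.40

Angular momentum about the spin axis is conserved since the torque about it is zero.
I₂ = 0.715 × 9.97 = 7.129 kg·m².
ω₂/ω₁ = I₁/I₂ = 9.970 / 7.129 = 1.399.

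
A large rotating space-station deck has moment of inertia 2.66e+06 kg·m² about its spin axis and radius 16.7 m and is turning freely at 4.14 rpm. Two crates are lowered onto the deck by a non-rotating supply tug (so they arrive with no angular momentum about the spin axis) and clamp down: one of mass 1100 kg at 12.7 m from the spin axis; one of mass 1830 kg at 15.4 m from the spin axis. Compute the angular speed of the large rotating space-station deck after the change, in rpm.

ω_f ≈ 3.37 rpm

No external torque acts about the spin axis; L_before = L_after.
Added inertia Σmr² = (1100)(12.7)² + (1830)(15.4)² = 6.114e+05 kg·m²; I_f = 2.660e+06 + 6.114e+05 = 3.271e+06 kg·m².
ω_f = I_p ω_i / I_f = (2.660e+06)(4.14) / 3.271e+06 = 3.366 rpm.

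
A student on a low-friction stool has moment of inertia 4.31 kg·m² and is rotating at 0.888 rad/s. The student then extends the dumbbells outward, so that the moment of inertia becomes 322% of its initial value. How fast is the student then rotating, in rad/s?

Angular momentum about the spin axis is conserved since the torque about it is zero.
I₂ = 3.22 × 4.31 = 13.88 kg·m².
ω₂ = I₁ω₁ / I₂ = (4.310)(0.888 rad/s) / (13.88) = 0.2758 rad/s.

ω₂ ≈ 0.276 rad/s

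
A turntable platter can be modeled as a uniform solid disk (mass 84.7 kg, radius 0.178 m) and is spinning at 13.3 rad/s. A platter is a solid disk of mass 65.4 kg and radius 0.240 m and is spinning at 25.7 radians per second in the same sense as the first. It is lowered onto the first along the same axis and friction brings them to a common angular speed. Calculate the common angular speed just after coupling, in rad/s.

No external torque acts about the common axis, so total angular momentum is conserved.
Moments of inertia: I_A = ½(84.7)(0.178)² = 1.342 kg·m²; I_B = ½(65.4)(0.240)² = 1.884 kg·m².
Taking A's sense as positive: L = (1.342)(13.3) + (1.884)(25.7) = 66.25 kg·m²·rad/s.
Combined I = 1.342 + 1.884 = 3.225 kg·m².
ω_f = L / I = 66.25 / 3.225 = 20.54 rad/s.

|ω_f| ≈ 20.5 rad/s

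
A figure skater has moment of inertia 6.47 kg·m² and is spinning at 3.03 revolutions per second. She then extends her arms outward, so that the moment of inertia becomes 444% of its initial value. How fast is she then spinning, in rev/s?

ω₂ ≈ 0.682 rev/s

Angular momentum about the spin axis is conserved since the torque about it is zero.
I₂ = 4.44 × 6.47 = 28.73 kg·m².
ω₂ = I₁ω₁ / I₂ = (6.470)(3.03 rev/s) / (28.73) = 0.6824 rev/s.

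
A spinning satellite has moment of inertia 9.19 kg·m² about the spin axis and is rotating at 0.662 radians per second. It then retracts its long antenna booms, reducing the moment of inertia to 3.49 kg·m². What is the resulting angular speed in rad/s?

No external torque acts about the spin axis, so angular momentum is conserved.
ω₂ = I₁ω₁ / I₂ = (9.190)(0.662 rad/s) / (3.490) = 1.743 rad/s.

ω₂ ≈ 1.74 rad/s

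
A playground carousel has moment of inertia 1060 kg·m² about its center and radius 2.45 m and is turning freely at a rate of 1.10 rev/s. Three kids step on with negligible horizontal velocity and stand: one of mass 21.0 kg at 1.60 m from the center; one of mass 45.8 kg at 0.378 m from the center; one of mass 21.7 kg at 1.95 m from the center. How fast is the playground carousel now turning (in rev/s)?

The added mass arrives with no angular momentum about the center, and any external torque about the center is negligible, so the system's angular momentum is conserved.
Added inertia Σmr² = (21.0)(1.60)² + (45.8)(0.378)² + (21.7)(1.95)² = 142.8 kg·m²; I_f = 1060 + 142.8 = 1203 kg·m².
ω_f = I_p ω_i / I_f = (1060)(1.10) / 1203 = 0.9694 rev/s.

ω_f ≈ 0.969 rev/s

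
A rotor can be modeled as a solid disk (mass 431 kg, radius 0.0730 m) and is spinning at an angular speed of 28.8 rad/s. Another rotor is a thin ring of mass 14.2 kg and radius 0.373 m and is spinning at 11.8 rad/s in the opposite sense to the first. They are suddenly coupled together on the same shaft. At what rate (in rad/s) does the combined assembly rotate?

|ω_f| ≈ 3.12 rad/s

No external torque acts about the common axis, so total angular momentum is conserved.
Moments of inertia: I_A = ½(431)(0.0730)² = 1.148 kg·m²; I_B = (14.2)(0.373)² = 1.976 kg·m².
Taking A's sense as positive: L = (1.148)(28.8) − (1.976)(11.8) = 9.761 kg·m²·rad/s.
Combined I = 1.148 + 1.976 = 3.124 kg·m².
ω_f = L / I = 9.761 / 3.124 = 3.125 rad/s.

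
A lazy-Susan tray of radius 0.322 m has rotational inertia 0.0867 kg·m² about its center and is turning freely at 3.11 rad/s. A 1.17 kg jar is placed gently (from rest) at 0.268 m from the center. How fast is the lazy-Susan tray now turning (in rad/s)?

ω_f ≈ 1.58 rad/s

The added mass arrives with no angular momentum about the center, and any external torque about the center is negligible, so the system's angular momentum is conserved.
Added inertia Σmr² = (1.17)(0.268)² = 0.08403 kg·m²; I_f = 0.08670 + 0.08403 = 0.1707 kg·m².
ω_f = I_p ω_i / I_f = (0.08670)(3.11) / 0.1707 = 1.579 rad/s.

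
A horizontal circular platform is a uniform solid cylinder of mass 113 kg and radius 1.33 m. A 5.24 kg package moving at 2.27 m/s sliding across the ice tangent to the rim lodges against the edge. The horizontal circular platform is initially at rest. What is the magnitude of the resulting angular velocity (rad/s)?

About the central axle the impulsive forces during the collision are internal, so angular momentum about that axis is conserved.
I_p = ½(113)(1.33)² = 99.94 kg·m². Taking the sense of the package's angular momentum as positive, L_{package} = m v R = (5.24)(2.27)(1.33) = 15.82 kg·m²/s.
L_i = 0 + 15.82 = 15.82 kg·m²/s.
After sticking, I_f = I_p + m R² = 99.94 + (5.24)(1.33)² = 109.2 kg·m².
ω_f = L_i / I_f = 15.82 / 109.2 = 0.1449 rad/s.

|ω_f| ≈ 0.145 rad/s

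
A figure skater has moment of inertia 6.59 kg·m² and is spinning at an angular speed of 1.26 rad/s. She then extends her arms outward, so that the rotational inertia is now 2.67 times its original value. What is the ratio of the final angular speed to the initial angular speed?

With no external torque about the axis, L is conserved: I₁ω₁ = I₂ω₂.
I₂ = 2.67 × 6.59 = 17.60 kg·m².
ω₂/ω₁ = I₁/I₂ = 6.590 / 17.60 = 0.3745.

ω₂/ω₁ ≈ 0.375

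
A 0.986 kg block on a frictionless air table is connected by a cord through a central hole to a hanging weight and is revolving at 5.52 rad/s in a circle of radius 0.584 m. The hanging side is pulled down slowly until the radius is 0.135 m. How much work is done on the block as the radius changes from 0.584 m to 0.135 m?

No torque about the axis ⇒ m r₁² ω₁ = m r₂² ω₂.
ω₂ = ω₁ (r₁/r₂)² = (5.52)(0.584/0.135)² = 103.3 rad/s.
W = ΔKE = ½m(v₂² − v₁²) = 90.75 J.

W ≈ 90.8 J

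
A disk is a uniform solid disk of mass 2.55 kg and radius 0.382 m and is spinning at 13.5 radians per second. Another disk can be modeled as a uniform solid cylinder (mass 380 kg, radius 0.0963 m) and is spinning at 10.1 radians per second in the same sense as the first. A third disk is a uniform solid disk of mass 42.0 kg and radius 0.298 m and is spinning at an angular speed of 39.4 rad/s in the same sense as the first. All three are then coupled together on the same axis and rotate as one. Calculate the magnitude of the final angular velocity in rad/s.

The coupling torques are internal; angular momentum about the shared axis is conserved.
Moments of inertia: I_A = ½(2.55)(0.382)² = 0.1861 kg·m²; I_B = ½(380)(0.0963)² = 1.762 kg·m²; I_C = ½(42.0)(0.298)² = 1.865 kg·m².
Taking A's sense as positive: L = (0.1861)(13.5) + (1.762)(10.1) + (1.865)(39.4) = 93.78 kg·m²·rad/s.
Combined I = 0.1861 + 1.762 + 1.865 = 3.813 kg·m².
ω_f = L / I = 93.78 / 3.813 = 24.60 rad/s.

|ω_f| ≈ 24.6 rad/s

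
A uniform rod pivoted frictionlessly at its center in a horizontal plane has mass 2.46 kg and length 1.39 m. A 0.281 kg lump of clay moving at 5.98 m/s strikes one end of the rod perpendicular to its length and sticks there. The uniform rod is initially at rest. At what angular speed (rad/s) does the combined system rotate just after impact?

|ω_f| ≈ 2.20 rad/s

The axle reaction passes through the pivot and exerts no torque about it; angular momentum about the pivot is conserved through the impact.
I_p = (1/12)(2.46)(1.39)² = 0.3961 kg·m². Taking the sense of the lump of clay's angular momentum as positive, L_{lump} = m v R = (0.281)(5.98)(1.39/2) = 1.168 kg·m²/s.
L_i = 0 + 1.168 = 1.168 kg·m²/s.
After sticking, I_f = I_p + m R² = 0.3961 + (0.281)(1.39/2)² = 0.5318 kg·m².
ω_f = L_i / I_f = 1.168 / 0.5318 = 2.196 rad/s.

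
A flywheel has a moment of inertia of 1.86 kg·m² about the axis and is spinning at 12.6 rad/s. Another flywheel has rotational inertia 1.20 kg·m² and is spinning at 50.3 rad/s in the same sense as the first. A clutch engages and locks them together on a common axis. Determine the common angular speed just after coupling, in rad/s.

|ω_f| ≈ 27.4 rad/s

The coupling torques are internal; angular momentum about the shared axis is conserved.
Taking A's sense as positive: L = (1.860)(12.6) + (1.200)(50.3) = 83.80 kg·m²·rad/s.
Combined I = 1.860 + 1.200 = 3.060 kg·m².
ω_f = L / I = 83.80 / 3.060 = 27.38 rad/s.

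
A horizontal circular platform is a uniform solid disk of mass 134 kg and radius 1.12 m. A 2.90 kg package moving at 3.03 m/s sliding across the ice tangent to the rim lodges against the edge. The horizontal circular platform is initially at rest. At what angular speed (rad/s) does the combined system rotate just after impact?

The axle reaction passes through the central axle and exerts no torque about it; angular momentum about the central axle is conserved through the impact.
I_p = ½(134)(1.12)² = 84.04 kg·m². Taking the sense of the package's angular momentum as positive, L_{package} = m v R = (2.90)(3.03)(1.12) = 9.841 kg·m²/s.
L_i = 0 + 9.841 = 9.841 kg·m²/s.
After sticking, I_f = I_p + m R² = 84.04 + (2.90)(1.12)² = 87.68 kg·m².
ω_f = L_i / I_f = 9.841 / 87.68 = 0.1122 rad/s.

|ω_f| ≈ 0.112 rad/s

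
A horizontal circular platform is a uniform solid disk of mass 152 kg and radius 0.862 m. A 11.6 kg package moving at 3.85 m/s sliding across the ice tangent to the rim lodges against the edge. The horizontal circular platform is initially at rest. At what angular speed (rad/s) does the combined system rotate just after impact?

The axle reaction passes through the central axle and exerts no torque about it; angular momentum about the central axle is conserved through the impact.
I_p = ½(152)(0.862)² = 56.47 kg·m². Taking the sense of the package's angular momentum as positive, L_{package} = m v R = (11.6)(3.85)(0.862) = 38.50 kg·m²/s.
L_i = 0 + 38.50 = 38.50 kg·m²/s.
After sticking, I_f = I_p + m R² = 56.47 + (11.6)(0.862)² = 65.09 kg·m².
ω_f = L_i / I_f = 38.50 / 65.09 = 0.5914 rad/s.

|ω_f| ≈ 0.591 rad/s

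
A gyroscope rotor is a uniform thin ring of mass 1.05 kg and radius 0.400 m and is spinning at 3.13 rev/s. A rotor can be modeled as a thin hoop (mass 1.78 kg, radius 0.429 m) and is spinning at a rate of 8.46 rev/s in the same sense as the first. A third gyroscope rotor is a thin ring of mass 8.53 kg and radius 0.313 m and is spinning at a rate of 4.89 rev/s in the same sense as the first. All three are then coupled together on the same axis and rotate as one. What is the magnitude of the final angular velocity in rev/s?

No external torque acts about the common axis, so total angular momentum is conserved.
Moments of inertia: I_A = (1.05)(0.400)² = 0.1680 kg·m²; I_B = (1.78)(0.429)² = 0.3276 kg·m²; I_C = (8.53)(0.313)² = 0.8357 kg·m².
Taking A's sense as positive: L = (0.1680)(3.13) + (0.3276)(8.46) + (0.8357)(4.89) = 7.384 kg·m²·rev/s.
Combined I = 0.1680 + 0.3276 + 0.8357 = 1.331 kg·m².
ω_f = L / I = 7.384 / 1.331 = 5.546 rev/s.

|ω_f| ≈ 5.55 rev/s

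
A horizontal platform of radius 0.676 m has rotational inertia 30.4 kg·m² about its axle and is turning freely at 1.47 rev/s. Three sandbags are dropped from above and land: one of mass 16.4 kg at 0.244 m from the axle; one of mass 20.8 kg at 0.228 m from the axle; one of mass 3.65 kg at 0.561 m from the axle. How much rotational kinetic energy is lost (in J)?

No external torque acts about the axle; L_before = L_after.
Added inertia Σmr² = (16.4)(0.244)² + (20.8)(0.228)² + (3.65)(0.561)² = 3.206 kg·m²; I_f = 30.40 + 3.206 = 33.61 kg·m².
ω_f = I_p ω_i / I_f = (30.40)(1.47) / 33.61 = 1.330 rev/s.
KE_i = ½(30.40)(9.236 rad/s)² = 1297 J; KE_f = ½(33.61)(8.355)² = 1173 J.

energy lost ≈ 124 J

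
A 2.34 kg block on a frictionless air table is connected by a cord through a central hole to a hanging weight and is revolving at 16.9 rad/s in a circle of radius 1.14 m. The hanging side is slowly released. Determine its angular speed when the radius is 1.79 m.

The constraining force is radial, so m r² ω about the center is conserved.
ω₂ = ω₁ (r₁/r₂)² = (16.9)(1.14/1.79)² = 6.855 rad/s.

ω₂ ≈ 6.85 rad/s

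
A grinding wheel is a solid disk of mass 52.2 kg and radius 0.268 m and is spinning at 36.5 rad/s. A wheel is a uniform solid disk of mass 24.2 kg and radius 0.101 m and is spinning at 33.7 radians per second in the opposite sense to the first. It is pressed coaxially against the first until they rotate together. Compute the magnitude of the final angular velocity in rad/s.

|ω_f| ≈ 32.2 rad/s

No external torque acts about the common axis, so total angular momentum is conserved.
Moments of inertia: I_A = ½(52.2)(0.268)² = 1.875 kg·m²; I_B = ½(24.2)(0.101)² = 0.1234 kg·m².
Taking A's sense as positive: L = (1.875)(36.5) − (0.1234)(33.7) = 64.26 kg·m²·rad/s.
Combined I = 1.875 + 0.1234 = 1.998 kg·m².
ω_f = L / I = 64.26 / 1.998 = 32.16 rad/s.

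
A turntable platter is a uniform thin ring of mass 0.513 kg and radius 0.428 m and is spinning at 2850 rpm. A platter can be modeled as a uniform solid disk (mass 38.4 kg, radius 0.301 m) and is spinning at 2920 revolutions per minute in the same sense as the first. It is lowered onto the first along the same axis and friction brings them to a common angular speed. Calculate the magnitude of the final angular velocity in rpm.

The coupling torques are internal; angular momentum about the shared axis is conserved.
Moments of inertia: I_A = (0.513)(0.428)² = 0.09397 kg·m²; I_B = ½(38.4)(0.301)² = 1.740 kg·m².
Taking A's sense as positive: L = (0.09397)(2850) + (1.740)(2920) = 5347 kg·m²·rpm.
Combined I = 0.09397 + 1.740 = 1.834 kg·m².
ω_f = L / I = 5347 / 1.834 = 2916 rpm.

|ω_f| ≈ 2920 rpm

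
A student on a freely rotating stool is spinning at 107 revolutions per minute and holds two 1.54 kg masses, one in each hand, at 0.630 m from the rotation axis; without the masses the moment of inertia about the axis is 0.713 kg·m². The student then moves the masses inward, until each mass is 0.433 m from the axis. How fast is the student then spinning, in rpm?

ω₂ ≈ 160 rpm

With no external torque about the axis, L is conserved: I₁ω₁ = I₂ω₂.
I₁ = 0.713 + 2(1.54)(0.630)² = 1.935 kg·m²; I₂ = 0.713 + 2(1.54)(0.433)² = 1.290 kg·m².
ω₂ = I₁ω₁ / I₂ = (1.935)(107 rpm) / (1.290) = 160.5 rpm.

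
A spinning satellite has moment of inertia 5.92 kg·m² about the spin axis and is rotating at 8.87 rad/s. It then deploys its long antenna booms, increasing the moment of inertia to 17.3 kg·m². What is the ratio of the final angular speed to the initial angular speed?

ω₂/ω₁ ≈ 0.342

Angular momentum about the spin axis is conserved since the torque about it is zero.
ω₂/ω₁ = I₁/I₂ = 5.920 / 17.30 = 0.3422.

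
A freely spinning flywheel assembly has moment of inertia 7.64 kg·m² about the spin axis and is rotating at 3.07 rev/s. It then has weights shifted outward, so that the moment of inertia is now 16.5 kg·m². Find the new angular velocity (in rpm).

ω₂ ≈ 85.3 rpm

Angular momentum about the spin axis is conserved since the torque about it is zero.
ω₂ = I₁ω₁ / I₂ = (7.640)(3.07 rev/s) / (16.50) = 1.422 rev/s = 85.29 rpm.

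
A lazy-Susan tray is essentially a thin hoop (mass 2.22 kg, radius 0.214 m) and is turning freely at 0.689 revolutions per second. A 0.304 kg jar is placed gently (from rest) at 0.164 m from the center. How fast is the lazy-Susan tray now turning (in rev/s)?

ω_f ≈ 0.638 rev/s

The added mass arrives with no angular momentum about the center, and any external torque about the center is negligible, so the system's angular momentum is conserved.
I_p = (2.22)(0.214)² = 0.1017 kg·m².
Added inertia Σmr² = (0.304)(0.164)² = 0.008176 kg·m²; I_f = 0.1017 + 0.008176 = 0.1098 kg·m².
ω_f = I_p ω_i / I_f = (0.1017)(0.689) / 0.1098 = 0.6377 rev/s.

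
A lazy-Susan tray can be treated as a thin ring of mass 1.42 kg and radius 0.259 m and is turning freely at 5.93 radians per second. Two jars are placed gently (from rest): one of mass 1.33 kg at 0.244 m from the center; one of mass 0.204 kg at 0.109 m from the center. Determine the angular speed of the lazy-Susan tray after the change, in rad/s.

No external torque acts about the center; L_before = L_after.
I_p = (1.42)(0.259)² = 0.09526 kg·m².
Added inertia Σmr² = (1.33)(0.244)² + (0.204)(0.109)² = 0.08161 kg·m²; I_f = 0.09526 + 0.08161 = 0.1769 kg·m².
ω_f = I_p ω_i / I_f = (0.09526)(5.93) / 0.1769 = 3.194 rad/s.

ω_f ≈ 3.19 rad/s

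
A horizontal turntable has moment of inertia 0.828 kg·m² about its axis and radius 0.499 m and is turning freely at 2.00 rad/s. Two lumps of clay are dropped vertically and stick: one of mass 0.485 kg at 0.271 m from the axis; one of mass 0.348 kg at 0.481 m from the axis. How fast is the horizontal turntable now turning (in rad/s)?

ω_f ≈ 1.75 rad/s

The added mass arrives with no angular momentum about the axis, and any external torque about the axis is negligible, so the system's angular momentum is conserved.
Added inertia Σmr² = (0.485)(0.271)² + (0.348)(0.481)² = 0.1161 kg·m²; I_f = 0.8280 + 0.1161 = 0.9441 kg·m².
ω_f = I_p ω_i / I_f = (0.8280)(2.00) / 0.9441 = 1.754 rad/s.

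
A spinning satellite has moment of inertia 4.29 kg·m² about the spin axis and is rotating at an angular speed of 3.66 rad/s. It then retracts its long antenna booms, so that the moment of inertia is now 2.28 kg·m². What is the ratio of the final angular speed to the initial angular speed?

ω₂/ω₁ ≈ 1.88

No external torque acts about the spin axis, so angular momentum is conserved.
ω₂/ω₁ = I₁/I₂ = 4.290 / 2.280 = 1.882.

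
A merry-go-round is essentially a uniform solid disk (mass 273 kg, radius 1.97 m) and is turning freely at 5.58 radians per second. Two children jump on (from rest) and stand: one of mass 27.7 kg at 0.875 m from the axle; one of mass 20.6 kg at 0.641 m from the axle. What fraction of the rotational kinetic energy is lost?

The added mass arrives with no angular momentum about the axle, and any external torque about the axle is negligible, so the system's angular momentum is conserved.
I_p = ½(273)(1.97)² = 529.7 kg·m².
Added inertia Σmr² = (27.7)(0.875)² + (20.6)(0.641)² = 29.67 kg·m²; I_f = 529.7 + 29.67 = 559.4 kg·m².
ω_f = I_p ω_i / I_f = (529.7)(5.58) / 559.4 = 5.284 rad/s.
KE_i = ½(529.7)(5.580 rad/s)² = 8247 J; KE_f = ½(559.4)(5.284)² = 7810 J.
Fraction lost = 0.05304.

fraction ≈ 0.0530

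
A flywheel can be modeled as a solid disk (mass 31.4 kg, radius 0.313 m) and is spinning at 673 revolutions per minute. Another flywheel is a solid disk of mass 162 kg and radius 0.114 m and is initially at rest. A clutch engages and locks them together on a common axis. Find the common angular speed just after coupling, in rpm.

No external torque acts about the common axis, so total angular momentum is conserved.
Moments of inertia: I_A = ½(31.4)(0.313)² = 1.538 kg·m²; I_B = ½(162)(0.114)² = 1.053 kg·m².
Taking A's sense as positive: L = (1.538)(673) = 1035 kg·m²·rpm.
Combined I = 1.538 + 1.053 = 2.591 kg·m².
ω_f = L / I = 1035 / 2.591 = 399.6 rpm.

|ω_f| ≈ 400 rpm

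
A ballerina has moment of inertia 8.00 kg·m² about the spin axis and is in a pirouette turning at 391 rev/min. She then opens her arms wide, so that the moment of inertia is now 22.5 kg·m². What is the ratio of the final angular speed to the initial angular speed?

With no external torque about the axis, L is conserved: I₁ω₁ = I₂ω₂.
ω₂/ω₁ = I₁/I₂ = 8.000 / 22.50 = 0.3556.

ω₂/ω₁ ≈ 0.356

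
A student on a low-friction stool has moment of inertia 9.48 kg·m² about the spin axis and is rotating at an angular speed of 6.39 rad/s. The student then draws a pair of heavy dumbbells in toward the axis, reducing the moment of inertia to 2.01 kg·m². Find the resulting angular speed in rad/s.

ω₂ ≈ 30.1 rad/s

Angular momentum about the spin axis is conserved since the torque about it is zero.
ω₂ = I₁ω₁ / I₂ = (9.480)(6.39 rad/s) / (2.010) = 30.14 rad/s.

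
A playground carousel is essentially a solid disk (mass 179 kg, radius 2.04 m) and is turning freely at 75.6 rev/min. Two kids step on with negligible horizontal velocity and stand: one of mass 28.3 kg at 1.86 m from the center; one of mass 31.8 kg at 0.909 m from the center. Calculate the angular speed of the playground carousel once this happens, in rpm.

The added mass arrives with no angular momentum about the center, and any external torque about the center is negligible, so the system's angular momentum is conserved.
I_p = ½(179)(2.04)² = 372.5 kg·m².
Added inertia Σmr² = (28.3)(1.86)² + (31.8)(0.909)² = 124.2 kg·m²; I_f = 372.5 + 124.2 = 496.6 kg·m².
ω_f = I_p ω_i / I_f = (372.5)(75.6) / 496.6 = 56.70 rpm.

ω_f ≈ 56.7 rpm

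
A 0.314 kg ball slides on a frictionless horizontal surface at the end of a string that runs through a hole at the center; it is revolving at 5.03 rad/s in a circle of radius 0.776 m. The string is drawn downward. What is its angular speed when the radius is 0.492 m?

ω₂ ≈ 12.5 rad/s

No torque about the axis ⇒ m r₁² ω₁ = m r₂² ω₂.
ω₂ = ω₁ (r₁/r₂)² = (5.03)(0.776/0.492)² = 12.51 rad/s.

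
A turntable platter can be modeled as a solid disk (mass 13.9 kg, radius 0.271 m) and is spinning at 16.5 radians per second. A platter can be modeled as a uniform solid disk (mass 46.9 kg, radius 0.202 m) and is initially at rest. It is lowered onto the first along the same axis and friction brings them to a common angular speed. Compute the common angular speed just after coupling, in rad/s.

The coupling torques are internal; angular momentum about the shared axis is conserved.
Moments of inertia: I_A = ½(13.9)(0.271)² = 0.5104 kg·m²; I_B = ½(46.9)(0.202)² = 0.9569 kg·m².
Taking A's sense as positive: L = (0.5104)(16.5) = 8.422 kg·m²·rad/s.
Combined I = 0.5104 + 0.9569 = 1.467 kg·m².
ω_f = L / I = 8.422 / 1.467 = 5.740 rad/s.

|ω_f| ≈ 5.74 rad/s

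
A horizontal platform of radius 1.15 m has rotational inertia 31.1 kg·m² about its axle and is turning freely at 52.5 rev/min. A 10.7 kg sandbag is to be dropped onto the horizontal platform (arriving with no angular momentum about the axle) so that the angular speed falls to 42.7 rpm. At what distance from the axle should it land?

r ≈ 0.817 m

No external torque acts about the axle; L_before = L_after.
I_p ω_i = (I_p + m r²) ω_f ⇒ m r² = I_p(ω_i/ω_f − 1) = 31.10(52.5/42.7 − 1) = 7.138 kg·m².
r = √(7.138/10.7) = 0.8167 m.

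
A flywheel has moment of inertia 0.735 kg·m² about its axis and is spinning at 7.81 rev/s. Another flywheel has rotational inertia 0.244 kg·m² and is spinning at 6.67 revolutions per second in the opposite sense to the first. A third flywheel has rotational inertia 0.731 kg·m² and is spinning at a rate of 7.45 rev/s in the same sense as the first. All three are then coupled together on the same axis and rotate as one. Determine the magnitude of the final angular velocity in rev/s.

|ω_f| ≈ 5.59 rev/s

The coupling torques are internal; angular momentum about the shared axis is conserved.
Taking A's sense as positive: L = (0.7350)(7.81) − (0.2440)(6.67) + (0.7310)(7.45) = 9.559 kg·m²·rev/s.
Combined I = 0.7350 + 0.2440 + 0.7310 = 1.710 kg·m².
ω_f = L / I = 9.559 / 1.710 = 5.590 rev/s.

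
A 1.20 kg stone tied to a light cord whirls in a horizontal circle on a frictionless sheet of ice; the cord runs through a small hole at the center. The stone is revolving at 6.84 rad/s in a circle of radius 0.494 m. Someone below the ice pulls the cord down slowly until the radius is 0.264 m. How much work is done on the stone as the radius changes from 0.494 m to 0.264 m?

The constraining force is radial, so m r² ω about the center is conserved.
ω₂ = ω₁ (r₁/r₂)² = (6.84)(0.494/0.264)² = 23.95 rad/s.
W = ΔKE = ½m(v₂² − v₁²) = 17.14 J.

W ≈ 17.1 J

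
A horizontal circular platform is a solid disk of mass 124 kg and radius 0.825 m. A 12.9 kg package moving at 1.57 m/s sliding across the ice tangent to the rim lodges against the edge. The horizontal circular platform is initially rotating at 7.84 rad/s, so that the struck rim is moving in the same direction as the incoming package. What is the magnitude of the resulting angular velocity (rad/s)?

About the central axle the impulsive forces during the collision are internal, so angular momentum about that axis is conserved.
I_p = ½(124)(0.825)² = 42.20 kg·m². Taking the sense of the package's angular momentum as positive, L_{package} = m v R = (12.9)(1.57)(0.825) = 16.71 kg·m²/s.
L_i = +I_p ω_p + m v R = +(42.20)(7.84) + 16.71 = 347.5 kg·m²/s.
After sticking, I_f = I_p + m R² = 42.20 + (12.9)(0.825)² = 50.98 kg·m².
ω_f = L_i / I_f = 347.5 / 50.98 = 6.817 rad/s.

|ω_f| ≈ 6.82 rad/s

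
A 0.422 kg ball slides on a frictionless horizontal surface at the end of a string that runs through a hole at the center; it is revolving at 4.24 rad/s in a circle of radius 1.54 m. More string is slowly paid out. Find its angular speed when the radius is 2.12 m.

No torque about the axis ⇒ m r₁² ω₁ = m r₂² ω₂.
ω₂ = ω₁ (r₁/r₂)² = (4.24)(1.54/2.12)² = 2.237 rad/s.

ω₂ ≈ 2.24 rad/s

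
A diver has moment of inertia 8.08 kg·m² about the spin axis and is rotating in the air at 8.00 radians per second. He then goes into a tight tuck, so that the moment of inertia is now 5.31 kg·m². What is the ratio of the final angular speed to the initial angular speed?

No external torque acts about the spin axis, so angular momentum is conserved.
ω₂/ω₁ = I₁/I₂ = 8.080 / 5.310 = 1.522.

ω₂/ω₁ ≈ 1.52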